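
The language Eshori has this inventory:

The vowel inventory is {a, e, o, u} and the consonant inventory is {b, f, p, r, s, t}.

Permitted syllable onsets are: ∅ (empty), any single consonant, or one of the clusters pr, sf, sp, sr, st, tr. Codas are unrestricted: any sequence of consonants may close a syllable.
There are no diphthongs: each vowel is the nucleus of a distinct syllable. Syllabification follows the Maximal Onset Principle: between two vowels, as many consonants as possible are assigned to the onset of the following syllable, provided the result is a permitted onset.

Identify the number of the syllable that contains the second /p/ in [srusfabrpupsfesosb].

Nuclei (vowels): u, a, u, e, o → 5 syllables.
/u…a/ gap (V1→V2): cluster /sf/ — /sf/ is itself a permitted onset, so the whole cluster goes right; preceding coda = ∅.
/a…u/ gap (V2→V3): cluster /brp/ — the longest permitted-onset suffix is /p/; onset = /p/, preceding coda = /br/.
/u…e/ gap (V3→V4): /psf/ splits as /p/ + /sf/ (/sf/ is the longest suffix that is a licit onset).
/e…o/ gap (V4→V5): just /s/ — single C goes to the following onset.
Putting it together: sru.sfabr.pup.sfe.sosb.
The second /p/ is in the coda of syllable 3 (/pup/).

3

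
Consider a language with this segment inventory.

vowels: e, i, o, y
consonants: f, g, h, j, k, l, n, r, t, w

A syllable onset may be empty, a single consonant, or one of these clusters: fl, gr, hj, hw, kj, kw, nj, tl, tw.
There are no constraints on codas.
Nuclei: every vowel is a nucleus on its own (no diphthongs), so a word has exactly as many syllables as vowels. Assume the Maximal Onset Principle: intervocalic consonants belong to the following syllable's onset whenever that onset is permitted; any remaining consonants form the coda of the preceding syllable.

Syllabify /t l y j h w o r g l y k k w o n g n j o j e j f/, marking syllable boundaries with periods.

Vowels present: y, o, y, o, o, e; each is a nucleus, giving 6 syllables.
σ1/σ2 boundary: /jhw/ splits as /j/ + /hw/ (/hw/ is the longest suffix that is a licit onset).
σ2/σ3 boundary: /rgl/ splits as /rg/ + /l/ (/l/ is the longest suffix that is a licit onset).
σ3/σ4 boundary: /kkw/ — longest licit onset from the right is /kw/, leaving /k/ as coda.
σ4/σ5 boundary: /ngnj/ splits as /ng/ + /nj/ (/nj/ is the longest suffix that is a licit onset).
σ5/σ6 boundary: /j/ → onset of the next syllable (single consonants are always licit onsets).

tlyj.hworg.lyk.kwong.njo.jejf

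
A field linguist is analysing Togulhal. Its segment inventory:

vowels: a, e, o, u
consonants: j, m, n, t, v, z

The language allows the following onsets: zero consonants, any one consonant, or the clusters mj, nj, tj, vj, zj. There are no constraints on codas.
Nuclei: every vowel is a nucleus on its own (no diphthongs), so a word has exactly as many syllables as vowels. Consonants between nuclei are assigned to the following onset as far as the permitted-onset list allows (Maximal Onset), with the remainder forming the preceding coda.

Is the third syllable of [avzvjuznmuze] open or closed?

Vowels present: a, u, u, e; each is a nucleus, giving 4 syllables.
σ1/σ2 boundary: /vzvj/; trying suffixes from longest down, /vj/ is the first permitted one, so coda /vz/ | onset /vj/.
σ2/σ3 boundary: /znm/ splits as /zn/ + /m/ (/m/ is the longest suffix that is a licit onset).
σ3/σ4 boundary: just /z/ — single C goes to the following onset.
So the parse is avz.vjuzn.mu.ze.
Syllable 3 is /mu/; it ends in its nucleus with no coda, so it is open.

open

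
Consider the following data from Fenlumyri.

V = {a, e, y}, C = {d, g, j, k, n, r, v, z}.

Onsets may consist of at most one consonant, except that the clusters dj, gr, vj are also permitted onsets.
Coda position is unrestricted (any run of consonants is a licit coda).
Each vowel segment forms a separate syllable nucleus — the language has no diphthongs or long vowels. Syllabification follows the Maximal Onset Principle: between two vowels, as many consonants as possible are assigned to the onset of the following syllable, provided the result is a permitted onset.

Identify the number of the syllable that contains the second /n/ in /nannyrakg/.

1

Vowels present: a, y, a; each is a nucleus, giving 3 syllables.
V1 /a/ – V2 /y/: /nn/; trying suffixes from longest down, /n/ is the first permitted one, so coda /n/ | onset /n/.
V2 /y/ – V3 /a/: just /r/ — single C goes to the following onset.
So the parse is nan.ny.rakg.
The second /n/ is in the coda of syllable 1 (/nan/).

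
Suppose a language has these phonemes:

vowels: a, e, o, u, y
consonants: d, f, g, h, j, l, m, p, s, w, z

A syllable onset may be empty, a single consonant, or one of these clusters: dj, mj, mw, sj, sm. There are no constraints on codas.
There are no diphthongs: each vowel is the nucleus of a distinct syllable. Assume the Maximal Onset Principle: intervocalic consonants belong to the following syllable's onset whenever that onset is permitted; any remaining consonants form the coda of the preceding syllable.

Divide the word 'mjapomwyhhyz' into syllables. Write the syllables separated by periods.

mja.po.mwyh.hyz

Nuclei (vowels): a, o, y, y → 4 syllables.
/a…o/ gap (V1→V2): /p/ → onset of the next syllable (single consonants are always licit onsets).
/o…y/ gap (V2→V3): /mw/ is a licit onset in full, so it all attaches to the next syllable.
/y…y/ gap (V3→V4): /hh/ — longest licit onset from the right is /h/, leaving /h/ as coda.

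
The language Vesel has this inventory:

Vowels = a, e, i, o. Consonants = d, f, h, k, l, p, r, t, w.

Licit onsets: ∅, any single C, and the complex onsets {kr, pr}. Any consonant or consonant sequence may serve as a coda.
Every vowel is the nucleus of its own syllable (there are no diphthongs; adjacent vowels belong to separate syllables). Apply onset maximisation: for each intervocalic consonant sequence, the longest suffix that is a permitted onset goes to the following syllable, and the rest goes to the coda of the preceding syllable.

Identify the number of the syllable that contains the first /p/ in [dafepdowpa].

2

Nuclei (vowels): a, e, o, a → 4 syllables.
V1 /a/ – V2 /e/: /f/ is a single consonant, so it becomes the next onset.
V2 /e/ – V3 /o/: /pd/ — longest licit onset from the right is /d/, leaving /p/ as coda.
V3 /o/ – V4 /a/: /wp/ splits as /w/ + /p/ (/p/ is the longest suffix that is a licit onset).
Result: da.fep.dow.pa.
The first /p/ is in the coda of syllable 2 (/fep/).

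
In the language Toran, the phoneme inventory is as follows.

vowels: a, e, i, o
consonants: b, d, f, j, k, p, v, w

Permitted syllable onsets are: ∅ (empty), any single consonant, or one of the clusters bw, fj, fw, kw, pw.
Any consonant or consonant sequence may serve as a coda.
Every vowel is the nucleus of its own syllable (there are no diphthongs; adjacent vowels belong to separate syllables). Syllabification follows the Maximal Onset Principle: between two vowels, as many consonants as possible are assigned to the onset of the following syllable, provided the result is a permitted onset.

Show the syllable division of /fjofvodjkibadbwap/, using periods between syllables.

Vowels present: o, o, i, a, a; each is a nucleus, giving 5 syllables.
σ1/σ2 boundary: /fv/ splits as /f/ + /v/ (/v/ is the longest suffix that is a licit onset).
σ2/σ3 boundary: cluster /djk/ — the longest permitted-onset suffix is /k/; onset = /k/, preceding coda = /dj/.
σ3/σ4 boundary: just /b/ — single C goes to the following onset.
σ4/σ5 boundary: /dbw/ — longest licit onset from the right is /bw/, leaving /d/ as coda.

fjof.vodj.ki.bad.bwap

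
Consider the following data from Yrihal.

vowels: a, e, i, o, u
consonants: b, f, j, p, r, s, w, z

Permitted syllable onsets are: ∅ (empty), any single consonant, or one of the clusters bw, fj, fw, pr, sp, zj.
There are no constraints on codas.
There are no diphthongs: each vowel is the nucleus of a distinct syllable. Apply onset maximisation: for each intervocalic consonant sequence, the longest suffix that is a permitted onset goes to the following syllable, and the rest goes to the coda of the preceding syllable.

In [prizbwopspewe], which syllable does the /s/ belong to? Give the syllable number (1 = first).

3

Nuclei (vowels): i, o, e, e → 4 syllables.
V1 /i/ – V2 /o/: cluster /zbw/ — the longest permitted-onset suffix is /bw/; onset = /bw/, preceding coda = /z/.
V2 /o/ – V3 /e/: /psp/ — longest licit onset from the right is /sp/, leaving /p/ as coda.
V3 /e/ – V4 /e/: /w/ is a single consonant, so it becomes the next onset.
Result: priz.bwop.spe.we.
The /s/ is in the onset of syllable 3 (/spe/).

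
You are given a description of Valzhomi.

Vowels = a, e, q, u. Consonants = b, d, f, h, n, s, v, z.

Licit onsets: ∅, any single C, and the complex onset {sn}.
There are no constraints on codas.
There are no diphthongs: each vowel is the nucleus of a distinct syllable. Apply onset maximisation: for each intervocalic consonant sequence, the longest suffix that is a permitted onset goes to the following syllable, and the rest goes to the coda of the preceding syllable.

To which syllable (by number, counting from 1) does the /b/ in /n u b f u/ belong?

1

The vowels are u, u — 2 nuclei, so 2 syllables.
/u…u/ gap (V1→V2): /bf/ — longest licit onset from the right is /f/, leaving /b/ as coda.
Putting it together: nub.fu.
The /b/ is in the coda of syllable 1 (/nub/).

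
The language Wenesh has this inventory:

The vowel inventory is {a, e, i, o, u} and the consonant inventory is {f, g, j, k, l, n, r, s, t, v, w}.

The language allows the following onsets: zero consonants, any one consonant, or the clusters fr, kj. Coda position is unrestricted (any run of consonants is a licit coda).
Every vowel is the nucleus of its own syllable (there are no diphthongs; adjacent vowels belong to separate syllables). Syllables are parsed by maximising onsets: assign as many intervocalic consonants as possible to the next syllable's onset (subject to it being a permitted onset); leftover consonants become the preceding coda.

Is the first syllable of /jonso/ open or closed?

closed

The vowels are o, o — 2 nuclei, so 2 syllables.
σ1/σ2 boundary: /ns/ — longest licit onset from the right is /s/, leaving /n/ as coda.
So the parse is jon.so.
Syllable 1 is /jon/ with coda /n/, so it is closed.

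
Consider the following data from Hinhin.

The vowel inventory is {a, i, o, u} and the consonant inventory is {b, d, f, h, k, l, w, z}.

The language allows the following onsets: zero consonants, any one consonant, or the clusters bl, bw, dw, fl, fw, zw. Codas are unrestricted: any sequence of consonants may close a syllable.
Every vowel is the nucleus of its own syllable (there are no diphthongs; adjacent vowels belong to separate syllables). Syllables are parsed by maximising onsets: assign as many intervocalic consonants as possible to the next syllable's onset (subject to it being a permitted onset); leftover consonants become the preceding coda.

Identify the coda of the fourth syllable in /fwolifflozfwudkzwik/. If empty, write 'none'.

dk

Nuclei (vowels): o, i, o, u, i → 5 syllables.
Between /o/ (V1) and /i/ (V2): just /l/ — single C goes to the following onset.
Between /i/ (V2) and /o/ (V3): /ffl/ splits as /f/ + /fl/ (/fl/ is the longest suffix that is a licit onset).
Between /o/ (V3) and /u/ (V4): cluster /zfw/ — the longest permitted-onset suffix is /fw/; onset = /fw/, preceding coda = /z/.
Between /u/ (V4) and /i/ (V5): /dkzw/; trying suffixes from longest down, /zw/ is the first permitted one, so coda /dk/ | onset /zw/.
Result: fwo.lif.floz.fwudk.zwik.
Syllable 4 is /fwudk/: onset /fw/, nucleus /u/, coda /dk/.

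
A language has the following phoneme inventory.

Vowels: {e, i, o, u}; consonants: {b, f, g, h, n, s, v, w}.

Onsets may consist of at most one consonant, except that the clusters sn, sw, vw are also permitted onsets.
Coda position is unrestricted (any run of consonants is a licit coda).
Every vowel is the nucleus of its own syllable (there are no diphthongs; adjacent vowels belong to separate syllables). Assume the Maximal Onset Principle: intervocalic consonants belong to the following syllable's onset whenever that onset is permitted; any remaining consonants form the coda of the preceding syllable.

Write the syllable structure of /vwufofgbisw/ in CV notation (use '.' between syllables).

Vowels present: u, o, i; each is a nucleus, giving 3 syllables.
V1 /u/ – V2 /o/: /f/ is a single consonant, so it becomes the next onset.
V2 /o/ – V3 /i/: /fgb/ — longest licit onset from the right is /b/, leaving /fg/ as coda.
Syllabification: vwu.fofg.bisw.
Mapping each syllable to C/V: /vwu/ → CCV, /fofg/ → CVCC, /bisw/ → CVCC.

CCV.CVCC.CVCC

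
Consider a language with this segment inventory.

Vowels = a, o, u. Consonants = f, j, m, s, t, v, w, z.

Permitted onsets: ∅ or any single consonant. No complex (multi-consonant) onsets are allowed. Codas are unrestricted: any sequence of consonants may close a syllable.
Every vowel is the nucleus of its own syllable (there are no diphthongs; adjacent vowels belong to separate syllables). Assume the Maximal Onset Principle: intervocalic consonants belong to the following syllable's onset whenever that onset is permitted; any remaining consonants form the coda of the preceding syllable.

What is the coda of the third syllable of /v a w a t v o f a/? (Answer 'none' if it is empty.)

none

Nuclei (vowels): a, a, o, a → 4 syllables.
V1 /a/ – V2 /a/: /w/ → onset of the next syllable (single consonants are always licit onsets).
V2 /a/ – V3 /o/: /tv/ — longest licit onset from the right is /v/, leaving /t/ as coda.
V3 /o/ – V4 /a/: /f/ is a single consonant, so it becomes the next onset.
Syllabification: va.wat.vo.fa.
Syllable 3 is /vo/: onset /v/, nucleus /o/, coda ∅.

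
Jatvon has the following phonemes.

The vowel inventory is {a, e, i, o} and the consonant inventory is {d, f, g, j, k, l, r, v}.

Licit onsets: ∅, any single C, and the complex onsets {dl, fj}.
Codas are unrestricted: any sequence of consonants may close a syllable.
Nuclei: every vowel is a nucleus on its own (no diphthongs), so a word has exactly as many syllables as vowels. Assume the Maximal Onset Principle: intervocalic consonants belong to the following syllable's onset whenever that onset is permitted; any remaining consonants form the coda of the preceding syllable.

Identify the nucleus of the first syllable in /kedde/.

Nuclei (vowels): e, e → 2 syllables.
The first nucleus (vowel 1 from the left) is /e/.

e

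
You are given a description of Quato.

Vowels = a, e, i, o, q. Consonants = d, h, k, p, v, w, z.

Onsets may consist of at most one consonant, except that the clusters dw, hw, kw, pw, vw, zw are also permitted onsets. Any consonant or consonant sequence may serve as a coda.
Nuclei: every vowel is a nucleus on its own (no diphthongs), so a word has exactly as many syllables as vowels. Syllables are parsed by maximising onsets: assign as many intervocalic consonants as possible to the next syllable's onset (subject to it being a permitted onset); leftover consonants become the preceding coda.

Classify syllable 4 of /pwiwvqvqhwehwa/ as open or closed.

Vowels present: i, q, q, e, a; each is a nucleus, giving 5 syllables.
Between /i/ (V1) and /q/ (V2): /wv/ splits as /w/ + /v/ (/v/ is the longest suffix that is a licit onset).
Between /q/ (V2) and /q/ (V3): /v/ is a single consonant, so it becomes the next onset.
Between /q/ (V3) and /e/ (V4): cluster /hw/ — /hw/ is itself a permitted onset, so the whole cluster goes right; preceding coda = ∅.
Between /e/ (V4) and /a/ (V5): /hw/ is a licit onset in full, so it all attaches to the next syllable.
Result: pwiw.vq.vq.hwe.hwa.
Syllable 4 is /hwe/; it ends in its nucleus with no coda, so it is open.

open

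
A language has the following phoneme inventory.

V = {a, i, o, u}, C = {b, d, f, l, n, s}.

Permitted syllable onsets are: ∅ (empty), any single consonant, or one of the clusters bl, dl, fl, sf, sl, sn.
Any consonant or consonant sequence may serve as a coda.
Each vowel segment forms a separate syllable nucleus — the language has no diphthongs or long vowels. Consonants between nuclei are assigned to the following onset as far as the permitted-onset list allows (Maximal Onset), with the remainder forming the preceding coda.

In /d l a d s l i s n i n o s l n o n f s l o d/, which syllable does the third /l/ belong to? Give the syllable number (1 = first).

4

Vowels present: a, i, i, o, o, o; each is a nucleus, giving 6 syllables.
Between /a/ (V1) and /i/ (V2): /dsl/ splits as /d/ + /sl/ (/sl/ is the longest suffix that is a licit onset).
Between /i/ (V2) and /i/ (V3): /sn/ is a licit onset in full, so it all attaches to the next syllable.
Between /i/ (V3) and /o/ (V4): /n/ is a single consonant, so it becomes the next onset.
Between /o/ (V4) and /o/ (V5): cluster /sln/ — the longest permitted-onset suffix is /n/; onset = /n/, preceding coda = /sl/.
Between /o/ (V5) and /o/ (V6): /nfsl/ — longest licit onset from the right is /sl/, leaving /nf/ as coda.
Syllabification: dlad.sli.sni.nosl.nonf.slod.
The third /l/ is in the coda of syllable 4 (/nosl/).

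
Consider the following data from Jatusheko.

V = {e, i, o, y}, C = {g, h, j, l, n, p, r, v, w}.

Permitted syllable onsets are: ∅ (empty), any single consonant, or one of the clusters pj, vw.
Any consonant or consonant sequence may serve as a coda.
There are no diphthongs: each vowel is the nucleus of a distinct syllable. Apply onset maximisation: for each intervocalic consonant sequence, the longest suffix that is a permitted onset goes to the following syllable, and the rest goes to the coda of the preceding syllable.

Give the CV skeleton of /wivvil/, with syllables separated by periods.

Vowels present: i, i; each is a nucleus, giving 2 syllables.
Between /i/ (V1) and /i/ (V2): /vv/ — longest licit onset from the right is /v/, leaving /v/ as coda.
Result: wiv.vil.
Mapping each syllable to C/V: /wiv/ → CVC, /vil/ → CVC.

CVC.CVC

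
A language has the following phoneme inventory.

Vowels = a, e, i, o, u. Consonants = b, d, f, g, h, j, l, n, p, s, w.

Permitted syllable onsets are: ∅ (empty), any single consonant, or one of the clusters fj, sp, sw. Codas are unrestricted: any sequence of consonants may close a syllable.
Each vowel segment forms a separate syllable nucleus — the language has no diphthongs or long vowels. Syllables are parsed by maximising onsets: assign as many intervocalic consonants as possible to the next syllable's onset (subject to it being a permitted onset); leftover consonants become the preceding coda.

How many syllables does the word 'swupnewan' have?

3

Nuclei (vowels): u, e, a → 3 syllables.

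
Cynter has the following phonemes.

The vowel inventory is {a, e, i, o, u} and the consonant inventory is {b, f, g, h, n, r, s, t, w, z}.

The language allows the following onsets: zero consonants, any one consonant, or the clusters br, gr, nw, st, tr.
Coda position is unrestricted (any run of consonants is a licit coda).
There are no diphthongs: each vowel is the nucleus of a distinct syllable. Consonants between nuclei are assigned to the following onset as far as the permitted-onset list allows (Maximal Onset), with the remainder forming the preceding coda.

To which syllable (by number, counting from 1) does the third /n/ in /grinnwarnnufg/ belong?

2

The vowels are i, a, u — 3 nuclei, so 3 syllables.
V1 /i/ – V2 /a/: /nnw/ splits as /n/ + /nw/ (/nw/ is the longest suffix that is a licit onset).
V2 /a/ – V3 /u/: /rnn/; trying suffixes from longest down, /n/ is the first permitted one, so coda /rn/ | onset /n/.
Putting it together: grin.nwarn.nufg.
The third /n/ is in the coda of syllable 2 (/nwarn/).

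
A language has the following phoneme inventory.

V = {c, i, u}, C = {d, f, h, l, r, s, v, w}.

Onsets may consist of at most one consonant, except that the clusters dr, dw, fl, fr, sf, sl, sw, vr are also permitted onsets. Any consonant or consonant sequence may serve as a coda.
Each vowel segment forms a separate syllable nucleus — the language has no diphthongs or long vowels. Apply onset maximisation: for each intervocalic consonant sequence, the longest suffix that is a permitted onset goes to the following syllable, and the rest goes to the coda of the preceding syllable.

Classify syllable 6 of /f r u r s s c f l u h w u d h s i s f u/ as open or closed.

open

The vowels are u, c, u, u, i, u — 6 nuclei, so 6 syllables.
V1 /u/ – V2 /c/: /rss/; trying suffixes from longest down, /s/ is the first permitted one, so coda /rs/ | onset /s/.
V2 /c/ – V3 /u/: /fl/ — entire cluster is a permitted onset → onset /fl/, coda ∅.
V3 /u/ – V4 /u/: /hw/ splits as /h/ + /w/ (/w/ is the longest suffix that is a licit onset).
V4 /u/ – V5 /i/: /dhs/ — longest licit onset from the right is /s/, leaving /dh/ as coda.
V5 /i/ – V6 /u/: /sf/ — entire cluster is a permitted onset → onset /sf/, coda ∅.
Result: frurs.sc.fluh.wudh.si.sfu.
Syllable 6 is /sfu/; it ends in its nucleus with no coda, so it is open.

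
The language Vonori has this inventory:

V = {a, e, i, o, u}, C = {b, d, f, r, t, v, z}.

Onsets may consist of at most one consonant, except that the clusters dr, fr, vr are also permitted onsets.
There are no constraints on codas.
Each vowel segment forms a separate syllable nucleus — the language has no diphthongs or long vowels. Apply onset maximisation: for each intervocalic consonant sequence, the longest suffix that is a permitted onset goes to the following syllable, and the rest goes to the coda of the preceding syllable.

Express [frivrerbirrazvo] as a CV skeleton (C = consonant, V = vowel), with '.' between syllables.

The vowels are i, e, i, a, o — 5 nuclei, so 5 syllables.
/i…e/ gap (V1→V2): cluster /vr/ — /vr/ is itself a permitted onset, so the whole cluster goes right; preceding coda = ∅.
/e…i/ gap (V2→V3): cluster /rb/ — the longest permitted-onset suffix is /b/; onset = /b/, preceding coda = /r/.
/i…a/ gap (V3→V4): /rr/; trying suffixes from longest down, /r/ is the first permitted one, so coda /r/ | onset /r/.
/a…o/ gap (V4→V5): /zv/ — longest licit onset from the right is /v/, leaving /z/ as coda.
So the parse is fri.vrer.bir.raz.vo.
Mapping each syllable to C/V: /fri/ → CCV, /vrer/ → CCVC, /bir/ → CVC, /raz/ → CVC, /vo/ → CV.

CCV.CCVC.CVC.CVC.CV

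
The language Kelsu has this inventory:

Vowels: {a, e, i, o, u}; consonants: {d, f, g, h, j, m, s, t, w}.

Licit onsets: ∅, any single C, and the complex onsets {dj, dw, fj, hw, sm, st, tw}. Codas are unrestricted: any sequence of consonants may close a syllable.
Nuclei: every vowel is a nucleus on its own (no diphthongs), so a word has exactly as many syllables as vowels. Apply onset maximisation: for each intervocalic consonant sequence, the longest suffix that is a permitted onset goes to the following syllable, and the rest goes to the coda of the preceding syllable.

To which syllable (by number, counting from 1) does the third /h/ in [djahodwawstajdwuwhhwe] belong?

6

Vowels present: a, o, a, a, u, e; each is a nucleus, giving 6 syllables.
/a…o/ gap (V1→V2): /h/ is a single consonant, so it becomes the next onset.
/o…a/ gap (V2→V3): /dw/ is a licit onset in full, so it all attaches to the next syllable.
/a…a/ gap (V3→V4): /wst/ splits as /w/ + /st/ (/st/ is the longest suffix that is a licit onset).
/a…u/ gap (V4→V5): cluster /jdw/ — the longest permitted-onset suffix is /dw/; onset = /dw/, preceding coda = /j/.
/u…e/ gap (V5→V6): /whhw/; trying suffixes from longest down, /hw/ is the first permitted one, so coda /wh/ | onset /hw/.
Putting it together: dja.ho.dwaw.staj.dwuwh.hwe.
The third /h/ is in the onset of syllable 6 (/hwe/).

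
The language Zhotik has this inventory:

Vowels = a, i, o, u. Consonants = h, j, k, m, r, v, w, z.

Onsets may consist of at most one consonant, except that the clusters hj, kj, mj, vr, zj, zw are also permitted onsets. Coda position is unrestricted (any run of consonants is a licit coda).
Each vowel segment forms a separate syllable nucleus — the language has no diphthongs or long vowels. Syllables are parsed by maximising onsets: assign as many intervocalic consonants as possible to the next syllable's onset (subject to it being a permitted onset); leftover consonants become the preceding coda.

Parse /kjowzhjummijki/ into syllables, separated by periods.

Nuclei (vowels): o, u, i, i → 4 syllables.
V1 /o/ – V2 /u/: /wzhj/ splits as /wz/ + /hj/ (/hj/ is the longest suffix that is a licit onset).
V2 /u/ – V3 /i/: cluster /mm/ — the longest permitted-onset suffix is /m/; onset = /m/, preceding coda = /m/.
V3 /i/ – V4 /i/: /jk/; trying suffixes from longest down, /k/ is the first permitted one, so coda /j/ | onset /k/.

kjowz.hjum.mij.ki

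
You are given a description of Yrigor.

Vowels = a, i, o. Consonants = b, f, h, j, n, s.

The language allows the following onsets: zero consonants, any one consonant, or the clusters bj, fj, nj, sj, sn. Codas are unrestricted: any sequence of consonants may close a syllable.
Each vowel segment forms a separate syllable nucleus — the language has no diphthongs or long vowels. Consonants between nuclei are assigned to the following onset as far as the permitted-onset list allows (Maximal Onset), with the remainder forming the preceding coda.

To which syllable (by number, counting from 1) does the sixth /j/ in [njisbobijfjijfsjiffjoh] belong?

The vowels are i, o, i, i, i, o — 6 nuclei, so 6 syllables.
V1 /i/ – V2 /o/: cluster /sb/ — the longest permitted-onset suffix is /b/; onset = /b/, preceding coda = /s/.
V2 /o/ – V3 /i/: just /b/ — single C goes to the following onset.
V3 /i/ – V4 /i/: /jfj/; trying suffixes from longest down, /fj/ is the first permitted one, so coda /j/ | onset /fj/.
V4 /i/ – V5 /i/: /jfsj/; trying suffixes from longest down, /sj/ is the first permitted one, so coda /jf/ | onset /sj/.
V5 /i/ – V6 /o/: cluster /ffj/ — the longest permitted-onset suffix is /fj/; onset = /fj/, preceding coda = /f/.
Putting it together: njis.bo.bij.fjijf.sjif.fjoh.
The sixth /j/ is in the onset of syllable 6 (/fjoh/).

6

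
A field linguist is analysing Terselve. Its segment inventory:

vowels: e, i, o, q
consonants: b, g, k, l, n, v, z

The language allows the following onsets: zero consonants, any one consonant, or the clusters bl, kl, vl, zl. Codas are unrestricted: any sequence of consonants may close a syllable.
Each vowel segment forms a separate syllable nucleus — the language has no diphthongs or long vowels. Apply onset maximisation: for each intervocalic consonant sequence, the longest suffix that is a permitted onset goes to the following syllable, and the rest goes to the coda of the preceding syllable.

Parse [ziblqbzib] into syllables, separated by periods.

zi.blqb.zib

Vowels present: i, q, i; each is a nucleus, giving 3 syllables.
σ1/σ2 boundary: /bl/ — entire cluster is a permitted onset → onset /bl/, coda ∅.
σ2/σ3 boundary: /bz/; trying suffixes from longest down, /z/ is the first permitted one, so coda /b/ | onset /z/.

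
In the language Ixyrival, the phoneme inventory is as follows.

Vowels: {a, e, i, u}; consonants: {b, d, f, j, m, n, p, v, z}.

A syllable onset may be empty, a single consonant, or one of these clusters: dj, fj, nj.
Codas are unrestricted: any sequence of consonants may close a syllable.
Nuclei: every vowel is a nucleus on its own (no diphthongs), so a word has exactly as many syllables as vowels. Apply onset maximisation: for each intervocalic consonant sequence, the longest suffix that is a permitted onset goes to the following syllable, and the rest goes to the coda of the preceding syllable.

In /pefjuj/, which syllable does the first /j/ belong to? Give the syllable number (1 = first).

Vowels present: e, u; each is a nucleus, giving 2 syllables.
/e…u/ gap (V1→V2): cluster /fj/ — /fj/ is itself a permitted onset, so the whole cluster goes right; preceding coda = ∅.
Putting it together: pe.fjuj.
The first /j/ is in the onset of syllable 2 (/fjuj/).

2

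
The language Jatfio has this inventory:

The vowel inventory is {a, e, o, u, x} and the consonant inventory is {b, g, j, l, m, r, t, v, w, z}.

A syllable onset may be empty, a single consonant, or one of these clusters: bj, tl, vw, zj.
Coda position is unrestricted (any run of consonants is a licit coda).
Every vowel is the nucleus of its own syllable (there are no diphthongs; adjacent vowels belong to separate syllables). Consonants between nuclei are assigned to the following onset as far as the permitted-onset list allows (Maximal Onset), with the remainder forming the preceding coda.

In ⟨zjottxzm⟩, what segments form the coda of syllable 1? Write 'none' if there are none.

Nuclei (vowels): o, x → 2 syllables.
Between /o/ (V1) and /x/ (V2): /tt/ splits as /t/ + /t/ (/t/ is the longest suffix that is a licit onset).
Putting it together: zjot.txzm.
Syllable 1 is /zjot/: onset /zj/, nucleus /o/, coda /t/.

t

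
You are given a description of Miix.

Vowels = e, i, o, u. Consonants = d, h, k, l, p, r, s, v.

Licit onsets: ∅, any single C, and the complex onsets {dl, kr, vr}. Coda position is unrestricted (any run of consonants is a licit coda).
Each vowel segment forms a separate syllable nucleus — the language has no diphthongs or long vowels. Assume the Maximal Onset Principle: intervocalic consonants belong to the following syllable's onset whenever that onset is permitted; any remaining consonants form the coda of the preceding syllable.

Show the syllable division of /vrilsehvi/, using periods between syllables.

Nuclei (vowels): i, e, i → 3 syllables.
V1 /i/ – V2 /e/: cluster /ls/ — the longest permitted-onset suffix is /s/; onset = /s/, preceding coda = /l/.
V2 /e/ – V3 /i/: /hv/; trying suffixes from longest down, /v/ is the first permitted one, so coda /h/ | onset /v/.

vril.seh.vi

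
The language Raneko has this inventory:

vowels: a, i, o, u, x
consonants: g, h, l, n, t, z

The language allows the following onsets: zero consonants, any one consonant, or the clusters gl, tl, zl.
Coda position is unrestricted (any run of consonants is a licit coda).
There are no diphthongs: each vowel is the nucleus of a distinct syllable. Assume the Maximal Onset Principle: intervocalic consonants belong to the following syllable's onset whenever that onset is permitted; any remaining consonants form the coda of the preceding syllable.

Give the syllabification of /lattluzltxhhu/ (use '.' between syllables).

Nuclei (vowels): a, u, x, u → 4 syllables.
V1 /a/ – V2 /u/: /ttl/; trying suffixes from longest down, /tl/ is the first permitted one, so coda /t/ | onset /tl/.
V2 /u/ – V3 /x/: cluster /zlt/ — the longest permitted-onset suffix is /t/; onset = /t/, preceding coda = /zl/.
V3 /x/ – V4 /u/: cluster /hh/ — the longest permitted-onset suffix is /h/; onset = /h/, preceding coda = /h/.

lat.tluzl.txh.hu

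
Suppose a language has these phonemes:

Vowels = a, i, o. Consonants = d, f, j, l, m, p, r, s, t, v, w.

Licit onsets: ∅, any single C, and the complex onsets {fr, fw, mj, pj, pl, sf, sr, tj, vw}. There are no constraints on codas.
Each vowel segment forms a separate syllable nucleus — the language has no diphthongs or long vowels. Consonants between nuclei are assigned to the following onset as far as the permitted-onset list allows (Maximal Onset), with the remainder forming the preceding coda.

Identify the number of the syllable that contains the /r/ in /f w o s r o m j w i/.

2

Vowels present: o, o, i; each is a nucleus, giving 3 syllables.
σ1/σ2 boundary: /sr/ — entire cluster is a permitted onset → onset /sr/, coda ∅.
σ2/σ3 boundary: /mjw/ splits as /mj/ + /w/ (/w/ is the longest suffix that is a licit onset).
Putting it together: fwo.sromj.wi.
The /r/ is in the onset of syllable 2 (/sromj/).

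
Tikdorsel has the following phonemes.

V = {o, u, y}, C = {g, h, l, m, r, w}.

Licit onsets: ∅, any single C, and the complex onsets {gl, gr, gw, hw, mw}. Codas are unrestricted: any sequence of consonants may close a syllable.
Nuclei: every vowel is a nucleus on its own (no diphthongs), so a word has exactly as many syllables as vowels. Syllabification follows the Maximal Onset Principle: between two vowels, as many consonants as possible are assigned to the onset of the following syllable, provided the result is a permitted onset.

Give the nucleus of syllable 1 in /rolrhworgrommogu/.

o

Vowels present: o, o, o, o, u; each is a nucleus, giving 5 syllables.
The first nucleus (vowel 1 from the left) is /o/.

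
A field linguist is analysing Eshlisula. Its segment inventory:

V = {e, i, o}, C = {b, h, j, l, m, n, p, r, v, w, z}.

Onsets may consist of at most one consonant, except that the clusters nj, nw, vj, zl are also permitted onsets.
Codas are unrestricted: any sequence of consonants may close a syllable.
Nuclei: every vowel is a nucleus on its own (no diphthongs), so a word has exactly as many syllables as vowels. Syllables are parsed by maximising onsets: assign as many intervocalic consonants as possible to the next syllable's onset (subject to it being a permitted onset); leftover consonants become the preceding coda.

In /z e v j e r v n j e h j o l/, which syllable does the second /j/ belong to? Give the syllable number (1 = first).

The vowels are e, e, e, o — 4 nuclei, so 4 syllables.
Between /e/ (V1) and /e/ (V2): /vj/ is a licit onset in full, so it all attaches to the next syllable.
Between /e/ (V2) and /e/ (V3): /rvnj/ splits as /rv/ + /nj/ (/nj/ is the longest suffix that is a licit onset).
Between /e/ (V3) and /o/ (V4): /hj/ — longest licit onset from the right is /j/, leaving /h/ as coda.
Result: ze.vjerv.njeh.jol.
The second /j/ is in the onset of syllable 3 (/njeh/).

3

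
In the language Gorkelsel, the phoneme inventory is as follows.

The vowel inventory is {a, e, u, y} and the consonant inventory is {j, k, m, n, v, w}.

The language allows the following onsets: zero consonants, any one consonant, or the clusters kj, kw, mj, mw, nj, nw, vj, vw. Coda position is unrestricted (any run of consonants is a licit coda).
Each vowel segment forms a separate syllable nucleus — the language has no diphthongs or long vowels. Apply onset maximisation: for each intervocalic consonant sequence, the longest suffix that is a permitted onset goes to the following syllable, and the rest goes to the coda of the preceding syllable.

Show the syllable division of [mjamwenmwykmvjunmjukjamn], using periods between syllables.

The vowels are a, e, y, u, u, a — 6 nuclei, so 6 syllables.
Between /a/ (V1) and /e/ (V2): /mw/ — entire cluster is a permitted onset → onset /mw/, coda ∅.
Between /e/ (V2) and /y/ (V3): /nmw/ — longest licit onset from the right is /mw/, leaving /n/ as coda.
Between /y/ (V3) and /u/ (V4): /kmvj/ splits as /km/ + /vj/ (/vj/ is the longest suffix that is a licit onset).
Between /u/ (V4) and /u/ (V5): cluster /nmj/ — the longest permitted-onset suffix is /mj/; onset = /mj/, preceding coda = /n/.
Between /u/ (V5) and /a/ (V6): cluster /kj/ — /kj/ is itself a permitted onset, so the whole cluster goes right; preceding coda = ∅.

mja.mwen.mwykm.vjun.mju.kjamn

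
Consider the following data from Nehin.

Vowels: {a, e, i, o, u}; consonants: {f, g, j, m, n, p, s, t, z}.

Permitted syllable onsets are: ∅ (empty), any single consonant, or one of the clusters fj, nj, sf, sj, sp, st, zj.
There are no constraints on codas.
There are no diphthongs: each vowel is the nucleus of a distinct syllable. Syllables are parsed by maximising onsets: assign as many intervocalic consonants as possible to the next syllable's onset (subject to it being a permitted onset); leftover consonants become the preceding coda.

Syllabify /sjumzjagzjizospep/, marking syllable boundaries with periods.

sjum.zjag.zji.zo.spep

Nuclei (vowels): u, a, i, o, e → 5 syllables.
/u…a/ gap (V1→V2): cluster /mzj/ — the longest permitted-onset suffix is /zj/; onset = /zj/, preceding coda = /m/.
/a…i/ gap (V2→V3): /gzj/; trying suffixes from longest down, /zj/ is the first permitted one, so coda /g/ | onset /zj/.
/i…o/ gap (V3→V4): /z/ is a single consonant, so it becomes the next onset.
/o…e/ gap (V4→V5): /sp/ is a licit onset in full, so it all attaches to the next syllable.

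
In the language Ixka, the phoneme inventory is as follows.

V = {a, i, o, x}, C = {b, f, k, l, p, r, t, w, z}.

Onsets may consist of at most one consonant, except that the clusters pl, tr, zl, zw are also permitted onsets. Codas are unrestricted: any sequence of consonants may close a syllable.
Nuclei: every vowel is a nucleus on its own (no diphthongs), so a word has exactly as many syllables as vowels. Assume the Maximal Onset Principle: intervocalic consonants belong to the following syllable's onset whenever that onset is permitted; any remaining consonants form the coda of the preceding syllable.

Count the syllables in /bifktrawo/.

Nuclei (vowels): i, a, o → 3 syllables.

3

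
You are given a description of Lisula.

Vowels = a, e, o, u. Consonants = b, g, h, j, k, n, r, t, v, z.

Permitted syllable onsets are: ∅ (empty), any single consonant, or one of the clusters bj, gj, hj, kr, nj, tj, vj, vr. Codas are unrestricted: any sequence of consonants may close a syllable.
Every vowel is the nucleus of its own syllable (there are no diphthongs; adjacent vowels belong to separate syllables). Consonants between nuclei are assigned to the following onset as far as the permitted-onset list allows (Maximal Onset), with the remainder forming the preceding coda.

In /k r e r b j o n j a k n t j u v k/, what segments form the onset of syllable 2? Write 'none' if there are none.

bj

Vowels present: e, o, a, u; each is a nucleus, giving 4 syllables.
V1 /e/ – V2 /o/: /rbj/ splits as /r/ + /bj/ (/bj/ is the longest suffix that is a licit onset).
V2 /o/ – V3 /a/: cluster /nj/ — /nj/ is itself a permitted onset, so the whole cluster goes right; preceding coda = ∅.
V3 /a/ – V4 /u/: /kntj/ — longest licit onset from the right is /tj/, leaving /kn/ as coda.
Syllabification: krer.bjo.njakn.tjuvk.
Syllable 2 is /bjo/: onset /bj/, nucleus /o/, coda ∅.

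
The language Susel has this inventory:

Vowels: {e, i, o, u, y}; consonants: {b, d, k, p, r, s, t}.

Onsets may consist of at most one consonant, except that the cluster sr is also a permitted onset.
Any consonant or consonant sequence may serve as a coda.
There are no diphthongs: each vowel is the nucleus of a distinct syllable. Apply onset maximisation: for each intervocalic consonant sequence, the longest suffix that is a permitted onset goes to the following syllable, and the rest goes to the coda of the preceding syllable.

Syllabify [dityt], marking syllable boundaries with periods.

The vowels are i, y — 2 nuclei, so 2 syllables.
σ1/σ2 boundary: just /t/ — single C goes to the following onset.

di.tyt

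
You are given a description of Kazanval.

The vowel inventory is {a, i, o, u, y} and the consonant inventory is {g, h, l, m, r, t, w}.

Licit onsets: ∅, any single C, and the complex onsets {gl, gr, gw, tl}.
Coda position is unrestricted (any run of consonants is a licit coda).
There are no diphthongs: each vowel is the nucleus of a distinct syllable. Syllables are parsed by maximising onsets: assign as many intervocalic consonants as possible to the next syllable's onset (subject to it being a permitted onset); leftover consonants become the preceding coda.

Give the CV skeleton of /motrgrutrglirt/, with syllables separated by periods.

Vowels present: o, u, i; each is a nucleus, giving 3 syllables.
σ1/σ2 boundary: /trgr/; trying suffixes from longest down, /gr/ is the first permitted one, so coda /tr/ | onset /gr/.
σ2/σ3 boundary: /trgl/ splits as /tr/ + /gl/ (/gl/ is the longest suffix that is a licit onset).
So the parse is motr.grutr.glirt.
Mapping each syllable to C/V: /motr/ → CVCC, /grutr/ → CCVCC, /glirt/ → CCVCC.

CVCC.CCVCC.CCVCC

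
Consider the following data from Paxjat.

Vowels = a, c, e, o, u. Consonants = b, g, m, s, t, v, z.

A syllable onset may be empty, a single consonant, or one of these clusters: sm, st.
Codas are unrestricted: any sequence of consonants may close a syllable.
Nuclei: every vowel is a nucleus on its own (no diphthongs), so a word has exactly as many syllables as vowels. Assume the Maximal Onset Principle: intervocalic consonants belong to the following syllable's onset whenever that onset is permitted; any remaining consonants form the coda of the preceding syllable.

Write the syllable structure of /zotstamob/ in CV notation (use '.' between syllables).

Vowels present: o, a, o; each is a nucleus, giving 3 syllables.
/o…a/ gap (V1→V2): /tst/ splits as /t/ + /st/ (/st/ is the longest suffix that is a licit onset).
/a…o/ gap (V2→V3): just /m/ — single C goes to the following onset.
Result: zot.sta.mob.
Mapping each syllable to C/V: /zot/ → CVC, /sta/ → CCV, /mob/ → CVC.

CVC.CCV.CVC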